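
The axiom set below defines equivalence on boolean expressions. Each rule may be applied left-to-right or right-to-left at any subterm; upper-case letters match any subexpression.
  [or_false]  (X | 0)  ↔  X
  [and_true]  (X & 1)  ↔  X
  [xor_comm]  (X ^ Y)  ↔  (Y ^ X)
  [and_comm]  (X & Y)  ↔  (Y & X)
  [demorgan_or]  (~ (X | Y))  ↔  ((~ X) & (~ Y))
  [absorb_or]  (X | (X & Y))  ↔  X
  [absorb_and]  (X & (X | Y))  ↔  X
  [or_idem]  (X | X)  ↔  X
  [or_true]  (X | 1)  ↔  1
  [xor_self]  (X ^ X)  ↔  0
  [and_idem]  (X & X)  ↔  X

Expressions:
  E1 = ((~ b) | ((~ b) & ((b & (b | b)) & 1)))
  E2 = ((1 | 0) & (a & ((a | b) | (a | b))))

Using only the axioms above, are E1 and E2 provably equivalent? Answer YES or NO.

NO

All listed rules preserve value, hence provable equivalence implies equal values everywhere; look for a separating assignment.
a=0, b=0 gives E1 ↦ 1, E2 ↦ 0; values differ ⇒ not provably equivalent.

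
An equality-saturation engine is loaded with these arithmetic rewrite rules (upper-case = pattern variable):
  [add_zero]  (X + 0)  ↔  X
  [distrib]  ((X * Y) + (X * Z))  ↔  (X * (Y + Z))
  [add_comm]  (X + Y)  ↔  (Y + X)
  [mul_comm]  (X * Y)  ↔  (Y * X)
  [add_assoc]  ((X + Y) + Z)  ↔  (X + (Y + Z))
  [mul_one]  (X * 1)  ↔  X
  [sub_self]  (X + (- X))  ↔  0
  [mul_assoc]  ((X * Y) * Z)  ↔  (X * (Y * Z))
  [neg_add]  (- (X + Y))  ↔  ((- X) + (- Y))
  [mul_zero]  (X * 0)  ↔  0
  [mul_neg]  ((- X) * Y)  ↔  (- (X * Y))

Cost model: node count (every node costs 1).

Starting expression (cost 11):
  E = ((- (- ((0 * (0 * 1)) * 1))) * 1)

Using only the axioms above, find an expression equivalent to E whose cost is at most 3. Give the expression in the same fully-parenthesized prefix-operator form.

1. [mul_one →] (0 * 1)  →  0;  E = ((- (- ((0 * 0) * 1))) * 1)
2. [mul_one →] ((- (- ((0 * 0) * 1))) * 1)  →  (- (- ((0 * 0) * 1)))
3. [mul_one →] ((0 * 0) * 1)  →  (0 * 0);  E = (- (- (0 * 0)))
4. [mul_zero →] (0 * 0)  →  0;  cost 3 ≤ 3, done

(- (- 0))   [cost 3]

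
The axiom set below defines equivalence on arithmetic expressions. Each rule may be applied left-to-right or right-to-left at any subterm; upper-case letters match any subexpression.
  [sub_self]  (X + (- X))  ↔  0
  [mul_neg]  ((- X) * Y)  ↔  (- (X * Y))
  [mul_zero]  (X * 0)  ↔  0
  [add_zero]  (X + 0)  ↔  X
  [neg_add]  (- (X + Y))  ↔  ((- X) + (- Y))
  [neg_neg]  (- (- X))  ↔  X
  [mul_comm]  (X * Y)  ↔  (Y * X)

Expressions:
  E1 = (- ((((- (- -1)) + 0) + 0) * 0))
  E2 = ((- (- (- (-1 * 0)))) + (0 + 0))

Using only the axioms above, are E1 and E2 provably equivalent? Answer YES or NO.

YES

(1) ((- (- -1)) + 0)  =[add_zero →]=  (- (- -1))    ⊢ (- (((- (- -1)) + 0) * 0))
(2) (- (- -1))  =[neg_neg →]=  -1    ⊢ (- ((-1 + 0) * 0))
(3) (-1 + 0)  =[add_zero →]=  -1    ⊢ (- (-1 * 0))
(4) (- (-1 * 0))  =[add_zero ←]=  ((- (-1 * 0)) + 0)
(5) (- (-1 * 0))  =[neg_neg ←]=  (- (- (- (-1 * 0))))    ⊢ ((- (- (- (-1 * 0)))) + 0)
(6) 0  =[add_zero ←]=  (0 + 0)    ⊢ E2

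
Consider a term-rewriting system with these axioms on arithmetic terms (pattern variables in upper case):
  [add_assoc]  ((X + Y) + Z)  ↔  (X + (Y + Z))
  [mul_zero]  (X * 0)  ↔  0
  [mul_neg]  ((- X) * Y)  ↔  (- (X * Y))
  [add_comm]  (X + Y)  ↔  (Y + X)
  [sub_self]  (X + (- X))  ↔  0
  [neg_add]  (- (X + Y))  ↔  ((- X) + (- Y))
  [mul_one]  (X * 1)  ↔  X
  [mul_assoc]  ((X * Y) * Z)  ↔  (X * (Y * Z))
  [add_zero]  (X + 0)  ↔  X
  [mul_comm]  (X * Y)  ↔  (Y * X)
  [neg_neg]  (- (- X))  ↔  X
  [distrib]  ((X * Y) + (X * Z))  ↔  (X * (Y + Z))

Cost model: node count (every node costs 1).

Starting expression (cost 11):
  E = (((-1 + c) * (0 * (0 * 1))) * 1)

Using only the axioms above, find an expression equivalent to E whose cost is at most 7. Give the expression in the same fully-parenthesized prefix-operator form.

((-1 + c) * (0 * 0))   [cost 7]

(1) (0 * (0 * 1))  =[mul_comm →]=  ((0 * 1) * 0)    ⊢ (((-1 + c) * ((0 * 1) * 0)) * 1)
(2) (0 * 1)  =[mul_one →]=  0    ⊢ (((-1 + c) * (0 * 0)) * 1)
(3) (((-1 + c) * (0 * 0)) * 1)  =[mul_one →]=  ((-1 + c) * (0 * 0))    ⊢ cost 7, within 7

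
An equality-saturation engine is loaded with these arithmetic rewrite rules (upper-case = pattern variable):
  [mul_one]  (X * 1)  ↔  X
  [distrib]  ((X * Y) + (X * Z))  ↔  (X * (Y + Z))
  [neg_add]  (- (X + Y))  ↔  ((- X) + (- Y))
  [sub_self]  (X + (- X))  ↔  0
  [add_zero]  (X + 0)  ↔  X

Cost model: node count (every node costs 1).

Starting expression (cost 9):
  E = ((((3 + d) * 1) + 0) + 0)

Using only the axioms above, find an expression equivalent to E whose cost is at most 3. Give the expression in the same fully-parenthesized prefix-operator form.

(1) (((3 + d) * 1) + 0)  =[add_zero →]=  ((3 + d) * 1)    ⊢ (((3 + d) * 1) + 0)
(2) (((3 + d) * 1) + 0)  =[add_zero →]=  ((3 + d) * 1)
(3) ((3 + d) * 1)  =[mul_one →]=  (3 + d)    ⊢ cost 3, within 3

(3 + d)   [cost 3]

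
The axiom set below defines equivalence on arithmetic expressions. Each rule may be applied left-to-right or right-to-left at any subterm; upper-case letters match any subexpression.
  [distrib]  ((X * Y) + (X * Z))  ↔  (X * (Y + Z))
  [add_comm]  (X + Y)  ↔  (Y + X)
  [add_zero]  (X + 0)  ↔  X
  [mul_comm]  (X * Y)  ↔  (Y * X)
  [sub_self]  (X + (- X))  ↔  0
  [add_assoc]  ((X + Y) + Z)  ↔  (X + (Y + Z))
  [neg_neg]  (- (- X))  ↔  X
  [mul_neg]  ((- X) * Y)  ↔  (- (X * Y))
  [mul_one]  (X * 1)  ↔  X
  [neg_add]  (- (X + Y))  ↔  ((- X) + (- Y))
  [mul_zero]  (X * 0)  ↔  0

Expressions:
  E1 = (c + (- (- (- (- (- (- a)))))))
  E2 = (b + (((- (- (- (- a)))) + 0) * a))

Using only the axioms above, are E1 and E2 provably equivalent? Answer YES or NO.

Every axiom is a valid identity, so a rewrite proof would force E1 and E2 to agree under every assignment.
At a=0, b=0, c=1: E1 = 1 but E2 = 0; they differ, so no derivation exists.

NO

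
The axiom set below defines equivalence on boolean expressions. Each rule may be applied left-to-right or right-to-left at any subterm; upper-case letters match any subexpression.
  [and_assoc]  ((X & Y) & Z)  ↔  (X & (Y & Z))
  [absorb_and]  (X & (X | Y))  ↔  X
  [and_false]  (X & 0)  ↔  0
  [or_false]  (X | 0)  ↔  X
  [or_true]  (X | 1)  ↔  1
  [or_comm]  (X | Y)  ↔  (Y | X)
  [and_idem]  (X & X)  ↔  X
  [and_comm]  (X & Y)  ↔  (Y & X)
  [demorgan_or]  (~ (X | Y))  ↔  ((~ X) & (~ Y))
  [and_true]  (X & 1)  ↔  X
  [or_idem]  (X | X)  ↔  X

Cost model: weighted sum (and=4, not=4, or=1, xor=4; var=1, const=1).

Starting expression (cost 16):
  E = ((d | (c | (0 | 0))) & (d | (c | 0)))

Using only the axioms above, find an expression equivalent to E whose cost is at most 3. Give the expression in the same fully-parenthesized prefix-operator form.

(d | c)   [cost 3]

(1) (0 | 0)  =[or_false →]=  0    ⊢ ((d | (c | 0)) & (d | (c | 0)))
(2) ((d | (c | 0)) & (d | (c | 0)))  =[and_idem →]=  (d | (c | 0))
(3) (c | 0)  =[or_false →]=  c    ⊢ cost 3, within 3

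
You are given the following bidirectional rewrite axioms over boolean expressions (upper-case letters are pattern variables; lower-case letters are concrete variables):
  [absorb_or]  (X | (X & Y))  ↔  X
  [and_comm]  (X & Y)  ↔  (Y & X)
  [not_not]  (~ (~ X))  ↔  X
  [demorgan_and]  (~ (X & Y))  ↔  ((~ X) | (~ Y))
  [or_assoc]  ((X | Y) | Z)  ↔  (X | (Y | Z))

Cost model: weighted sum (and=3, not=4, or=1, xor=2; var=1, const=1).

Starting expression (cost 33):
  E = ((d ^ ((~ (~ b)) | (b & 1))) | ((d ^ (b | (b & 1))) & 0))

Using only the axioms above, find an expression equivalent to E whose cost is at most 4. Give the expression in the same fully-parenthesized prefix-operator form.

(d ^ b)   [cost 4]

1. [not_not →] (~ (~ b))  →  b;  E = ((d ^ (b | (b & 1))) | ((d ^ (b | (b & 1))) & 0))
2. [absorb_or →] ((d ^ (b | (b & 1))) | ((d ^ (b | (b & 1))) & 0))  →  (d ^ (b | (b & 1)))
3. [absorb_or →] (b | (b & 1))  →  b;  cost 4 ≤ 4, done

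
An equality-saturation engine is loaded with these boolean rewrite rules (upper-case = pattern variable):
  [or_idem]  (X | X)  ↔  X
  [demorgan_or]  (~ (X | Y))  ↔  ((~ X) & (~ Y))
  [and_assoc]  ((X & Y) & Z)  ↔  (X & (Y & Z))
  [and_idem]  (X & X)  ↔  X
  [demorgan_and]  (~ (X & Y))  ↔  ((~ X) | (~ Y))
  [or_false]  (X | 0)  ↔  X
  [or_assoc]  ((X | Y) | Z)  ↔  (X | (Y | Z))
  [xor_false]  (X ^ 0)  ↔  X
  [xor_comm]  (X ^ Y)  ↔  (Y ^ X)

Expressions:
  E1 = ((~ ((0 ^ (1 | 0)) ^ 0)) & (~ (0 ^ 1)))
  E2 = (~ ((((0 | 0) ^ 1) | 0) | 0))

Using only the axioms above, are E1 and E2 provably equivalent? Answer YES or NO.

YES

step 1: or_false (→) rewrites (1 | 0) into 1, now ((~ ((0 ^ 1) ^ 0)) & (~ (0 ^ 1)))
step 2: xor_false (→) rewrites ((0 ^ 1) ^ 0) into (0 ^ 1), now ((~ (0 ^ 1)) & (~ (0 ^ 1)))
step 3: and_idem (→) rewrites ((~ (0 ^ 1)) & (~ (0 ^ 1))) into (~ (0 ^ 1))
step 4: or_false (←) rewrites (0 ^ 1) into ((0 ^ 1) | 0), now (~ ((0 ^ 1) | 0))
step 5: or_false (←) rewrites 0 into (0 | 0), now (~ (((0 | 0) ^ 1) | 0))
step 6: or_false (←) rewrites ((0 | 0) ^ 1) into (((0 | 0) ^ 1) | 0), which is E2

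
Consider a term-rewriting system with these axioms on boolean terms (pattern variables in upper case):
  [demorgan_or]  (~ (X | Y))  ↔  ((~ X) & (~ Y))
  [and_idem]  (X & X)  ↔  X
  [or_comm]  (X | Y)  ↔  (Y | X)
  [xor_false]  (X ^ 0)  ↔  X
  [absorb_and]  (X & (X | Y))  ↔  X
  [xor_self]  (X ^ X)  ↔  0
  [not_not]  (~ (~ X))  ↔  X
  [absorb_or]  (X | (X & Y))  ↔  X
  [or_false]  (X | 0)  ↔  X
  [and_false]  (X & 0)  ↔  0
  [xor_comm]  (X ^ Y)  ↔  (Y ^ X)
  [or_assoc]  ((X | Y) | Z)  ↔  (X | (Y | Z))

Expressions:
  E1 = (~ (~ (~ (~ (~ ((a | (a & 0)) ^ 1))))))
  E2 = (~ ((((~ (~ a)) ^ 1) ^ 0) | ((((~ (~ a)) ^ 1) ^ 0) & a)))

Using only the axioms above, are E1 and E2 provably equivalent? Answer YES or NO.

YES

(1) (~ (~ (~ ((a | (a & 0)) ^ 1))))  =[not_not →]=  (~ ((a | (a & 0)) ^ 1))    ⊢ (~ (~ (~ ((a | (a & 0)) ^ 1))))
(2) (~ (~ ((a | (a & 0)) ^ 1)))  =[not_not →]=  ((a | (a & 0)) ^ 1)    ⊢ (~ ((a | (a & 0)) ^ 1))
(3) (a | (a & 0))  =[absorb_or →]=  a    ⊢ (~ (a ^ 1))
(4) (a ^ 1)  =[xor_false ←]=  ((a ^ 1) ^ 0)    ⊢ (~ ((a ^ 1) ^ 0))
(5) a  =[not_not ←]=  (~ (~ a))    ⊢ (~ (((~ (~ a)) ^ 1) ^ 0))
(6) (((~ (~ a)) ^ 1) ^ 0)  =[absorb_or ←]=  ((((~ (~ a)) ^ 1) ^ 0) | ((((~ (~ a)) ^ 1) ^ 0) & a))    ⊢ E2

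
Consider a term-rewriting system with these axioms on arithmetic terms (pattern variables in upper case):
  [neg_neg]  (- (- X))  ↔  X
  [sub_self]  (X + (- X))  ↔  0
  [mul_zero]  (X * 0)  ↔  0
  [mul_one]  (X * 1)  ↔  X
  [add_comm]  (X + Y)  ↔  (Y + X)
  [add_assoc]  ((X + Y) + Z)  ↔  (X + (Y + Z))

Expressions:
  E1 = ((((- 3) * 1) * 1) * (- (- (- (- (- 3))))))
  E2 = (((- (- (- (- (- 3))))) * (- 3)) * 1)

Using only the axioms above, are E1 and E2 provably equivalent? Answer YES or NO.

YES

1. [neg_neg →] (- (- (- 3)))  →  (- 3);  E1 = ((((- 3) * 1) * 1) * (- (- (- 3))))
2. [neg_neg →] (- (- (- 3)))  →  (- 3);  E1 = ((((- 3) * 1) * 1) * (- 3))
3. [mul_one →] ((- 3) * 1)  →  (- 3);  E1 = (((- 3) * 1) * (- 3))
4. [mul_one →] ((- 3) * 1)  →  (- 3);  E1 = ((- 3) * (- 3))
5. [mul_one ←] ((- 3) * (- 3))  →  (((- 3) * (- 3)) * 1)
6. [neg_neg ←] 3  →  (- (- 3));  E1 = (((- (- (- 3))) * (- 3)) * 1)
7. [neg_neg ←] (- (- 3))  →  (- (- (- (- 3))));  this is E2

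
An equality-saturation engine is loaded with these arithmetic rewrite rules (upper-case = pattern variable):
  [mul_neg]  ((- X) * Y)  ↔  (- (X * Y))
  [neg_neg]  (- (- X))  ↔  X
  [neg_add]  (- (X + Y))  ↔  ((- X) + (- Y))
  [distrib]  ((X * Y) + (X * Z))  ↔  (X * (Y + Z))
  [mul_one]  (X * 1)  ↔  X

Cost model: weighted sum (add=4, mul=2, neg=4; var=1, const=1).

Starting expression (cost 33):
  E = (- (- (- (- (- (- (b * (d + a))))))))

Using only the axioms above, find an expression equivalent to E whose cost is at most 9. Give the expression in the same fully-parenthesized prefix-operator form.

step 1: neg_neg (→) rewrites (- (- (b * (d + a)))) into (b * (d + a)), now (- (- (- (- (b * (d + a))))))
step 2: neg_neg (→) rewrites (- (- (- (- (b * (d + a)))))) into (- (- (b * (d + a))))
step 3: neg_neg (→) rewrites (- (- (b * (d + a)))) into (b * (d + a)), reaching cost 9 (bound 9)

(b * (d + a))   [cost 9]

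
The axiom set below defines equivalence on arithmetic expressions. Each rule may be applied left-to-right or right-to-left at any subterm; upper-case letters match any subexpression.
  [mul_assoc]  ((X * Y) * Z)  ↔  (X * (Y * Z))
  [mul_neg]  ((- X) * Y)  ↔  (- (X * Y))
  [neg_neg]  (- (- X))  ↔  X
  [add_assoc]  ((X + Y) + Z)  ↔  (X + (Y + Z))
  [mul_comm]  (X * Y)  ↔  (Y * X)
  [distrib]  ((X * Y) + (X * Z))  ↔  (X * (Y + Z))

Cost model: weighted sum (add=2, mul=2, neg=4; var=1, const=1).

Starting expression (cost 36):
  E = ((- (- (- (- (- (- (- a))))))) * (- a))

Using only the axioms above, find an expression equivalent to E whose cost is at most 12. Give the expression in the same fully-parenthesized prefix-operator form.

step 1: neg_neg (→) rewrites (- (- (- (- a)))) into (- (- a)), now ((- (- (- (- (- a))))) * (- a))
step 2: neg_neg (→) rewrites (- (- (- (- a)))) into (- (- a)), now ((- (- (- a))) * (- a))
step 3: neg_neg (→) rewrites (- (- a)) into a, reaching cost 12 (bound 12)

((- a) * (- a))   [cost 12]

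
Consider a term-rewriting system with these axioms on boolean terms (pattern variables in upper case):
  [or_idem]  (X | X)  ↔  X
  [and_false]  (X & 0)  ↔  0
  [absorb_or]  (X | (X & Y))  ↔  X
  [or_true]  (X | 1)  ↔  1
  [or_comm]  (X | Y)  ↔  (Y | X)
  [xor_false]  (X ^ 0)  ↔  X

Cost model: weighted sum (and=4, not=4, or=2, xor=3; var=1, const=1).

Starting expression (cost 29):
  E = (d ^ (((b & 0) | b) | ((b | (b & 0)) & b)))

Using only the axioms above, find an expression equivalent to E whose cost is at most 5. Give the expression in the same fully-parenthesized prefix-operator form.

(d ^ b)   [cost 5]

(1) ((b & 0) | b)  =[or_comm →]=  (b | (b & 0))    ⊢ (d ^ ((b | (b & 0)) | ((b | (b & 0)) & b)))
(2) ((b | (b & 0)) | ((b | (b & 0)) & b))  =[absorb_or →]=  (b | (b & 0))    ⊢ (d ^ (b | (b & 0)))
(3) (b | (b & 0))  =[absorb_or →]=  b    ⊢ cost 5, within 5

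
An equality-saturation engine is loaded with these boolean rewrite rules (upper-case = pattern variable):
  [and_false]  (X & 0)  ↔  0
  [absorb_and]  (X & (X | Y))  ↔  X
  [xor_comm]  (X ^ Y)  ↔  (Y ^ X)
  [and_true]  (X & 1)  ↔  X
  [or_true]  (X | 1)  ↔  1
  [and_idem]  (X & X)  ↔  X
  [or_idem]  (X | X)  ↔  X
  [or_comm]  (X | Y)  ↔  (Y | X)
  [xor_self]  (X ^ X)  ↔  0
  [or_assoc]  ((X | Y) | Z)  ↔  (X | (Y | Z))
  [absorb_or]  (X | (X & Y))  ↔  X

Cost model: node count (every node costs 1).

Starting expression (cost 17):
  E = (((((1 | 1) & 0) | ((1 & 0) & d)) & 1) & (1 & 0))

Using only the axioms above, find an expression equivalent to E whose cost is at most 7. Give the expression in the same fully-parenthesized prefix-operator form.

1. [or_idem →] (1 | 1)  →  1;  E = ((((1 & 0) | ((1 & 0) & d)) & 1) & (1 & 0))
2. [and_true →] (((1 & 0) | ((1 & 0) & d)) & 1)  →  ((1 & 0) | ((1 & 0) & d));  E = (((1 & 0) | ((1 & 0) & d)) & (1 & 0))
3. [absorb_or →] ((1 & 0) | ((1 & 0) & d))  →  (1 & 0);  cost 7 ≤ 7, done

((1 & 0) & (1 & 0))   [cost 7]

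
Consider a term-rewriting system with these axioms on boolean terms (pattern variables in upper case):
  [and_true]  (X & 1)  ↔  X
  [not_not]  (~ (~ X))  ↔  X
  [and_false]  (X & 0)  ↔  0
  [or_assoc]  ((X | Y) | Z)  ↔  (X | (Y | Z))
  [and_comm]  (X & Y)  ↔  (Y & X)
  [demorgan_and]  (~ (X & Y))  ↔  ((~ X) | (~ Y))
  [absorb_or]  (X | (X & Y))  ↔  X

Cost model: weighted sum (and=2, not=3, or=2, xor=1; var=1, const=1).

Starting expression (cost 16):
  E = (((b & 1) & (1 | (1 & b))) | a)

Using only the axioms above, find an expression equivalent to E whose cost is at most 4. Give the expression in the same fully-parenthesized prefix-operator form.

(b | a)   [cost 4]

(1) (b & 1)  =[and_true →]=  b    ⊢ ((b & (1 | (1 & b))) | a)
(2) (1 | (1 & b))  =[absorb_or →]=  1    ⊢ ((b & 1) | a)
(3) (b & 1)  =[and_true →]=  b    ⊢ cost 4, within 4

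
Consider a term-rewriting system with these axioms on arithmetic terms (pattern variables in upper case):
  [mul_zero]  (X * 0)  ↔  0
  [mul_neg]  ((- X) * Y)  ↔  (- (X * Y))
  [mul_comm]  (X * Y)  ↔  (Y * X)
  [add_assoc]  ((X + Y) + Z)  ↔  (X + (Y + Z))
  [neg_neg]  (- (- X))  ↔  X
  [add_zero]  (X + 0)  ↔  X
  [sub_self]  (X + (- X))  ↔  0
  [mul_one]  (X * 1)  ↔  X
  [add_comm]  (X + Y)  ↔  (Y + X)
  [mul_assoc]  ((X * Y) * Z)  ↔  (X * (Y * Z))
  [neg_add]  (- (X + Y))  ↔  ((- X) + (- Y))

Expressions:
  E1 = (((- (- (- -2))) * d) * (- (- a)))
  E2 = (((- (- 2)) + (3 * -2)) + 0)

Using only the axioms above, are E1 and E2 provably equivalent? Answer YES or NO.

NO

The axioms are sound identities: if E1 ↔* E2 then E1 and E2 evaluate identically under any assignment.
Under a=0, d=0: E1 evaluates to 0, E2 to -4. Distinct ⇒ no rewrite sequence connects them.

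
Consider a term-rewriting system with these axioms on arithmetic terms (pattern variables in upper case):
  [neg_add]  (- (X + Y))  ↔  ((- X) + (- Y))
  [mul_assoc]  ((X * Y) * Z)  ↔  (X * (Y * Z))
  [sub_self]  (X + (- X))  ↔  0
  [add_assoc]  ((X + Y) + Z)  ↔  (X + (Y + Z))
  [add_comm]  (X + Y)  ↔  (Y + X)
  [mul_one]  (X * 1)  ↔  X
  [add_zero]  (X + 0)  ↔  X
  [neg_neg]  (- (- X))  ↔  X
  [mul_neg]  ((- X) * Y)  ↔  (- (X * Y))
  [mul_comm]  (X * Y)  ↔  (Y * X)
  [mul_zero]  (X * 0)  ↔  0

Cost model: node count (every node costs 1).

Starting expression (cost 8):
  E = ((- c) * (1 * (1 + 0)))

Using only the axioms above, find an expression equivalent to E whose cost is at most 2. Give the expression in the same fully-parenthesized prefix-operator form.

(- c)   [cost 2]

(1) (1 + 0)  =[add_zero →]=  1    ⊢ ((- c) * (1 * 1))
(2) (1 * 1)  =[mul_one →]=  1    ⊢ ((- c) * 1)
(3) ((- c) * 1)  =[mul_one →]=  (- c)    ⊢ cost 2, within 2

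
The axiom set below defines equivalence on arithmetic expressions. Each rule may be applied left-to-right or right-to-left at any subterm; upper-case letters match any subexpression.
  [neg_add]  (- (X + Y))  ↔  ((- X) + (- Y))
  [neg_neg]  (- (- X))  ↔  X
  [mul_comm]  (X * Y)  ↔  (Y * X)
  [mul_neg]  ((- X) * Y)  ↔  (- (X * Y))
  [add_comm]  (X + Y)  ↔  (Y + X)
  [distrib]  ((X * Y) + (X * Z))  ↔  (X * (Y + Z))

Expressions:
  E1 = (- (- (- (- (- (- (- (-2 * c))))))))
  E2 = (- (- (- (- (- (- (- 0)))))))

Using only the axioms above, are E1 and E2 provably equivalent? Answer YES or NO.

The axioms are sound identities: if E1 ↔* E2 then E1 and E2 evaluate identically under any assignment.
Under c=1: E1 evaluates to 2, E2 to 0. Distinct ⇒ no rewrite sequence connects them.

NO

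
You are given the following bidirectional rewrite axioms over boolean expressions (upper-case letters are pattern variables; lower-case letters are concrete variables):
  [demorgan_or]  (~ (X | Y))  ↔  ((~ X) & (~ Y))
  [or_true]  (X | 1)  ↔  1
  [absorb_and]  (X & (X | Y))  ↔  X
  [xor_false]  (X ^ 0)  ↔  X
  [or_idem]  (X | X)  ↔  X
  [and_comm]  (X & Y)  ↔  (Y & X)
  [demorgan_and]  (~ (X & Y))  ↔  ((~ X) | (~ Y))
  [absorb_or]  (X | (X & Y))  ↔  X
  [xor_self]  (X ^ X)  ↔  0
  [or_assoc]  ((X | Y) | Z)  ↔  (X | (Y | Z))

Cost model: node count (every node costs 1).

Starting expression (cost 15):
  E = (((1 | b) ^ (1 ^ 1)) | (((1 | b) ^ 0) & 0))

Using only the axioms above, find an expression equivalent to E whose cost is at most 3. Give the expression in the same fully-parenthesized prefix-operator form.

step 1: xor_self (→) rewrites (1 ^ 1) into 0, now (((1 | b) ^ 0) | (((1 | b) ^ 0) & 0))
step 2: absorb_or (→) rewrites (((1 | b) ^ 0) | (((1 | b) ^ 0) & 0)) into ((1 | b) ^ 0)
step 3: xor_false (→) rewrites ((1 | b) ^ 0) into (1 | b), reaching cost 3 (bound 3)

(1 | b)   [cost 3]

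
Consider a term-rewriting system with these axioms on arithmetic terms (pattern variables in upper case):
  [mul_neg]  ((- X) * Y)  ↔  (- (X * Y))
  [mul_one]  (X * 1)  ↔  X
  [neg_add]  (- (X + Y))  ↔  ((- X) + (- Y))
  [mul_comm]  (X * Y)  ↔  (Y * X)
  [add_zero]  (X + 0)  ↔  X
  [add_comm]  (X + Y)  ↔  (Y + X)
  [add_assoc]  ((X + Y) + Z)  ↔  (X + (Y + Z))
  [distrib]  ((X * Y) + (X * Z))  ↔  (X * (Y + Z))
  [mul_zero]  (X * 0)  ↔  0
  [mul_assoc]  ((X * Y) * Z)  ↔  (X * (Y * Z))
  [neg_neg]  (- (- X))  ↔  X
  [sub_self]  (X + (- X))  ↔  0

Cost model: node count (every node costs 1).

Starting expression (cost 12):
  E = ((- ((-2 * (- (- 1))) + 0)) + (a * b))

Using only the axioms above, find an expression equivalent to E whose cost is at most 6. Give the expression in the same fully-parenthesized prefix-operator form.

((- -2) + (a * b))   [cost 6]

1. [add_zero →] ((-2 * (- (- 1))) + 0)  →  (-2 * (- (- 1)));  E = ((- (-2 * (- (- 1)))) + (a * b))
2. [neg_neg →] (- (- 1))  →  1;  E = ((- (-2 * 1)) + (a * b))
3. [mul_one →] (-2 * 1)  →  -2;  cost 6 ≤ 6, done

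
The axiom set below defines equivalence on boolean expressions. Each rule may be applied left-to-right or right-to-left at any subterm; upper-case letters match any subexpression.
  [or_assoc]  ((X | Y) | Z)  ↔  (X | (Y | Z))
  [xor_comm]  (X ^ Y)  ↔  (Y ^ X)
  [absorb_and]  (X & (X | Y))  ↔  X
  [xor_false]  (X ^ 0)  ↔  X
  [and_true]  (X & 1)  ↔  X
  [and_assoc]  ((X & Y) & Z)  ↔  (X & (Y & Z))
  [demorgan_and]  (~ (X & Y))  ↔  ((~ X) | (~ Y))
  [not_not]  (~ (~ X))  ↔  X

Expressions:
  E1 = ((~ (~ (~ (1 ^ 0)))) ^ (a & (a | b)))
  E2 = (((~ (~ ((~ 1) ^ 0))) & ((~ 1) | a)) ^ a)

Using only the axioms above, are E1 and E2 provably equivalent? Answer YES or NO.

YES

(1) (1 ^ 0)  =[xor_false →]=  1    ⊢ ((~ (~ (~ 1))) ^ (a & (a | b)))
(2) (a & (a | b))  =[absorb_and →]=  a    ⊢ ((~ (~ (~ 1))) ^ a)
(3) (~ (~ 1))  =[not_not →]=  1    ⊢ ((~ 1) ^ a)
(4) (~ 1)  =[absorb_and ←]=  ((~ 1) & ((~ 1) | a))    ⊢ (((~ 1) & ((~ 1) | a)) ^ a)
(5) (~ 1)  =[not_not ←]=  (~ (~ (~ 1)))    ⊢ (((~ (~ (~ 1))) & ((~ 1) | a)) ^ a)
(6) (~ 1)  =[xor_false ←]=  ((~ 1) ^ 0)    ⊢ E2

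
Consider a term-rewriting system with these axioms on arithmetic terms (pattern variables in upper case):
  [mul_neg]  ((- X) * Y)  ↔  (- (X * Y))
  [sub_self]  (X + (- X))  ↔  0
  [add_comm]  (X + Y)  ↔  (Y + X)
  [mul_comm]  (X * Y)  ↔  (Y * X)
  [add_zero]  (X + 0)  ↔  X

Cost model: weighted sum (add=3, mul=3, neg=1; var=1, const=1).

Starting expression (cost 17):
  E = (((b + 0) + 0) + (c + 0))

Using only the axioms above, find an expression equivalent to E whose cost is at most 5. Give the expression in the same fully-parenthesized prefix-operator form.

step 1: add_zero (→) rewrites (b + 0) into b, now ((b + 0) + (c + 0))
step 2: add_zero (→) rewrites (c + 0) into c, now ((b + 0) + c)
step 3: add_zero (→) rewrites (b + 0) into b, reaching cost 5 (bound 5)

(b + c)   [cost 5]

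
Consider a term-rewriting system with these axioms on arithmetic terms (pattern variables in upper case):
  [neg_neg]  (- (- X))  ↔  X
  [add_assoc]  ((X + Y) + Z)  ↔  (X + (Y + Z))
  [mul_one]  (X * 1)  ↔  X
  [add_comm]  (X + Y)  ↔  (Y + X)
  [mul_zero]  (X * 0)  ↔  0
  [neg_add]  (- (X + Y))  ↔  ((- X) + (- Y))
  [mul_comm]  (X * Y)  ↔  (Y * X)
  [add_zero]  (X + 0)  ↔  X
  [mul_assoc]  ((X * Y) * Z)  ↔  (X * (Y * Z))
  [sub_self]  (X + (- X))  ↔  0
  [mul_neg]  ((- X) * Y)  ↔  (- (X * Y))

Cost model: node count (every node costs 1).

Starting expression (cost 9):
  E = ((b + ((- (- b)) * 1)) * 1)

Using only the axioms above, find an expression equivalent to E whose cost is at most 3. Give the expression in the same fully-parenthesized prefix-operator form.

(b + b)   [cost 3]

1. [neg_neg →] (- (- b))  →  b;  E = ((b + (b * 1)) * 1)
2. [mul_one →] (b * 1)  →  b;  E = ((b + b) * 1)
3. [mul_one →] ((b + b) * 1)  →  (b + b);  cost 3 ≤ 3, done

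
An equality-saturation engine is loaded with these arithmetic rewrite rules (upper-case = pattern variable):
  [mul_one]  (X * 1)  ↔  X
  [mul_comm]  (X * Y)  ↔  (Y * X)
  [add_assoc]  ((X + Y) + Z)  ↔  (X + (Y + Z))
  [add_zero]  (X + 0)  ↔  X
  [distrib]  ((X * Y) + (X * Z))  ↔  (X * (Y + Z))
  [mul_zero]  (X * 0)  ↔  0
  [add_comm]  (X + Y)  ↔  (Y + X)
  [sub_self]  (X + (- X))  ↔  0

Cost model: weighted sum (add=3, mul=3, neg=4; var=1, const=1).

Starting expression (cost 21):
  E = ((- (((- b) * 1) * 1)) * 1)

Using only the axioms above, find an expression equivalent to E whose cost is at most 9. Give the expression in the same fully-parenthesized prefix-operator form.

(- (- b))   [cost 9]

step 1: mul_one (→) rewrites ((- (((- b) * 1) * 1)) * 1) into (- (((- b) * 1) * 1))
step 2: mul_one (→) rewrites ((- b) * 1) into (- b), now (- ((- b) * 1))
step 3: mul_one (→) rewrites ((- b) * 1) into (- b), reaching cost 9 (bound 9)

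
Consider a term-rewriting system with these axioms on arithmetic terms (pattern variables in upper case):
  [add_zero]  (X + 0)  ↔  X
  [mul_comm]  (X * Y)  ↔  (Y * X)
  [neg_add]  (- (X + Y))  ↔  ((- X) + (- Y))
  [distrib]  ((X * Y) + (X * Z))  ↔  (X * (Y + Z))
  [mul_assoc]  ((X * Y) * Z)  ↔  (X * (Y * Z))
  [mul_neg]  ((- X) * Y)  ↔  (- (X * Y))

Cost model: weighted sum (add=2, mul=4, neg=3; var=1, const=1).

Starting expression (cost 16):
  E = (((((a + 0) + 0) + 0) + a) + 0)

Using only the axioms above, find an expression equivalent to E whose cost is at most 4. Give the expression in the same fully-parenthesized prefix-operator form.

(a + a)   [cost 4]

1. [add_zero →] ((a + 0) + 0)  →  (a + 0);  E = ((((a + 0) + 0) + a) + 0)
2. [add_zero →] ((a + 0) + 0)  →  (a + 0);  E = (((a + 0) + a) + 0)
3. [add_zero →] (((a + 0) + a) + 0)  →  ((a + 0) + a)
4. [add_zero →] (a + 0)  →  a;  cost 4 ≤ 4, done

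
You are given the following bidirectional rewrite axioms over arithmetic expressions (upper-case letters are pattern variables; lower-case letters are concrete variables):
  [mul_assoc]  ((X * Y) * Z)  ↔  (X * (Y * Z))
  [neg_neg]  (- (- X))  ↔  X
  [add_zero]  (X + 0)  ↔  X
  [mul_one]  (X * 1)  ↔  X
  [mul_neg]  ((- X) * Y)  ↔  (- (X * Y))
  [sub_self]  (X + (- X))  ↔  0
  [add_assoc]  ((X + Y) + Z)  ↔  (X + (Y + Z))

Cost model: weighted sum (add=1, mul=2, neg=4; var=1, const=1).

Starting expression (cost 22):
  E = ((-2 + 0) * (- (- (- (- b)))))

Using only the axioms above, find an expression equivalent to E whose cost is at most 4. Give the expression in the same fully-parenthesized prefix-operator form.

step 1: add_zero (→) rewrites (-2 + 0) into -2, now (-2 * (- (- (- (- b)))))
step 2: neg_neg (→) rewrites (- (- (- b))) into (- b), now (-2 * (- (- b)))
step 3: neg_neg (→) rewrites (- (- b)) into b, reaching cost 4 (bound 4)

(-2 * b)   [cost 4]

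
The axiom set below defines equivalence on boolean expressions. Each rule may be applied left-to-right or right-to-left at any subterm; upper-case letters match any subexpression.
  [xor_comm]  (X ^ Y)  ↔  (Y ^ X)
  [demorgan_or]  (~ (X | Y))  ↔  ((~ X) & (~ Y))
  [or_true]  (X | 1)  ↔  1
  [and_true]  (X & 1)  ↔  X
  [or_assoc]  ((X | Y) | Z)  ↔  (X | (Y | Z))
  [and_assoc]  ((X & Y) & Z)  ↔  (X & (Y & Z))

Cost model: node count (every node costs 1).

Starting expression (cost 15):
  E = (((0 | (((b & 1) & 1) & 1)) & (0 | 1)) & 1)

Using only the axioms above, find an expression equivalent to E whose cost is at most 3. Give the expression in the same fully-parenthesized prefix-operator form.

(1) (((0 | (((b & 1) & 1) & 1)) & (0 | 1)) & 1)  =[and_true →]=  ((0 | (((b & 1) & 1) & 1)) & (0 | 1))
(2) (((b & 1) & 1) & 1)  =[and_true →]=  ((b & 1) & 1)    ⊢ ((0 | ((b & 1) & 1)) & (0 | 1))
(3) (b & 1)  =[and_true →]=  b    ⊢ ((0 | (b & 1)) & (0 | 1))
(4) (0 | 1)  =[or_true →]=  1    ⊢ ((0 | (b & 1)) & 1)
(5) (b & 1)  =[and_true →]=  b    ⊢ ((0 | b) & 1)
(6) ((0 | b) & 1)  =[and_true →]=  (0 | b)    ⊢ cost 3, within 3

(0 | b)   [cost 3]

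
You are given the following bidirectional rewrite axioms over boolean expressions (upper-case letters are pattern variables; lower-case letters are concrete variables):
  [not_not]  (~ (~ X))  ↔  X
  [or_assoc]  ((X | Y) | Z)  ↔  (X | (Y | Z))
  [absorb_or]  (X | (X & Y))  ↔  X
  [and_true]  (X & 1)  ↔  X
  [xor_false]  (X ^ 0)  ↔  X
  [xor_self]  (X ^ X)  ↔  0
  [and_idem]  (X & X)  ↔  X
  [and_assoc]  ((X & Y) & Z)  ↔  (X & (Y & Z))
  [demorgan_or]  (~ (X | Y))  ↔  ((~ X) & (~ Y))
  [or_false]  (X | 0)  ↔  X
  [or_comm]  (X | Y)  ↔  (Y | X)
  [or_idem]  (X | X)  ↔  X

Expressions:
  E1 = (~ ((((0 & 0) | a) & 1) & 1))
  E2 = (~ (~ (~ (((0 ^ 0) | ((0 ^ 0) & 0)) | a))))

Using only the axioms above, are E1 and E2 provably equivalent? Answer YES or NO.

YES

1. [and_true →] ((((0 & 0) | a) & 1) & 1)  →  (((0 & 0) | a) & 1);  E1 = (~ (((0 & 0) | a) & 1))
2. [and_idem →] (0 & 0)  →  0;  E1 = (~ ((0 | a) & 1))
3. [and_true →] ((0 | a) & 1)  →  (0 | a);  E1 = (~ (0 | a))
4. [not_not ←] (0 | a)  →  (~ (~ (0 | a)));  E1 = (~ (~ (~ (0 | a))))
5. [xor_false ←] 0  →  (0 ^ 0);  E1 = (~ (~ (~ ((0 ^ 0) | a))))
6. [absorb_or ←] (0 ^ 0)  →  ((0 ^ 0) | ((0 ^ 0) & 0));  this is E2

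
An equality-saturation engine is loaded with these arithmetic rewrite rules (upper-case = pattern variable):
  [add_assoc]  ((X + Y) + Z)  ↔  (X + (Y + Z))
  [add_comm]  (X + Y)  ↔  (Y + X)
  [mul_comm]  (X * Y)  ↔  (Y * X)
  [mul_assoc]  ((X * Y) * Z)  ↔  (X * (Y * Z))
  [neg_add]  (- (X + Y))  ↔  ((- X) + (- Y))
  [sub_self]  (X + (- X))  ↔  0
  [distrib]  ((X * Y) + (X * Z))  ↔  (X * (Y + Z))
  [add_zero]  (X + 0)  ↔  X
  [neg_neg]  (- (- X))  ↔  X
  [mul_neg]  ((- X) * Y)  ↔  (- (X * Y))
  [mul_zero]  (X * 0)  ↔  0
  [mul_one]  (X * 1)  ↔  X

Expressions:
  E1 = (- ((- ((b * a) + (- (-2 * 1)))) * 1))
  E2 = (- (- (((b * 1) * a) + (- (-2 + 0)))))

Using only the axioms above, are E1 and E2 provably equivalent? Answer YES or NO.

YES

step 1: mul_one (→) rewrites (-2 * 1) into -2, now (- ((- ((b * a) + (- -2))) * 1))
step 2: mul_one (→) rewrites ((- ((b * a) + (- -2))) * 1) into (- ((b * a) + (- -2))), now (- (- ((b * a) + (- -2))))
step 3: neg_neg (→) rewrites (- (- ((b * a) + (- -2)))) into ((b * a) + (- -2))
step 4: add_zero (←) rewrites -2 into (-2 + 0), now ((b * a) + (- (-2 + 0)))
step 5: neg_neg (←) rewrites ((b * a) + (- (-2 + 0))) into (- (- ((b * a) + (- (-2 + 0)))))
step 6: mul_one (←) rewrites b into (b * 1), which is E2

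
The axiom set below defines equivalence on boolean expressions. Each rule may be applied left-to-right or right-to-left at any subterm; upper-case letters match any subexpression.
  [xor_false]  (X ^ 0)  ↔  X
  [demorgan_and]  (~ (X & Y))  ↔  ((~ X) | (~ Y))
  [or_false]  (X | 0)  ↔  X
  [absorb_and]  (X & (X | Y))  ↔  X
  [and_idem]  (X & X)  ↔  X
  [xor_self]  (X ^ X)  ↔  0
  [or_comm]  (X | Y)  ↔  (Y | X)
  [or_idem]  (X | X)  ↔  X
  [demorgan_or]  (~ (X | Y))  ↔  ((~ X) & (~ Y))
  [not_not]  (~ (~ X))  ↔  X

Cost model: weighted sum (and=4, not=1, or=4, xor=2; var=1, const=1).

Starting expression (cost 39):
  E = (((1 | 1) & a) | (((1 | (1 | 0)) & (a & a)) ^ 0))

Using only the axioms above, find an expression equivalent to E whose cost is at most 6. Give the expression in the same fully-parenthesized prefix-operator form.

(1) (((1 | (1 | 0)) & (a & a)) ^ 0)  =[xor_false →]=  ((1 | (1 | 0)) & (a & a))    ⊢ (((1 | 1) & a) | ((1 | (1 | 0)) & (a & a)))
(2) (a & a)  =[and_idem →]=  a    ⊢ (((1 | 1) & a) | ((1 | (1 | 0)) & a))
(3) (1 | 0)  =[or_false →]=  1    ⊢ (((1 | 1) & a) | ((1 | 1) & a))
(4) (((1 | 1) & a) | ((1 | 1) & a))  =[or_idem →]=  ((1 | 1) & a)
(5) (1 | 1)  =[or_idem →]=  1    ⊢ cost 6, within 6

(1 & a)   [cost 6]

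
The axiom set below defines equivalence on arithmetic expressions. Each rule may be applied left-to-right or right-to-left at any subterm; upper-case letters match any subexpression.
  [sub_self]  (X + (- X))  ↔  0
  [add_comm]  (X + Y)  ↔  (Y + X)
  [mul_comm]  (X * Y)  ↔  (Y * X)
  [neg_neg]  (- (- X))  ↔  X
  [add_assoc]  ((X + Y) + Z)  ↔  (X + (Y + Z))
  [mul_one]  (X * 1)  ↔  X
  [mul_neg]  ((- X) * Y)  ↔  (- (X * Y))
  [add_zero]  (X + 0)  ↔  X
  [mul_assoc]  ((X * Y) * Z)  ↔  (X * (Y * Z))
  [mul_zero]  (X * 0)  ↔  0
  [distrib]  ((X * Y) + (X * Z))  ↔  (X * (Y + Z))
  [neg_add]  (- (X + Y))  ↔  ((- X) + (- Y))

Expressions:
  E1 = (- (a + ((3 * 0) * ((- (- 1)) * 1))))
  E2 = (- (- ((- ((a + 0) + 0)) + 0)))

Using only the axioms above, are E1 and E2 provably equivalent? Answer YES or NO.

1. [neg_neg →] (- (- 1))  →  1;  E1 = (- (a + ((3 * 0) * (1 * 1))))
2. [mul_one →] (1 * 1)  →  1;  E1 = (- (a + ((3 * 0) * 1)))
3. [mul_one →] ((3 * 0) * 1)  →  (3 * 0);  E1 = (- (a + (3 * 0)))
4. [mul_zero →] (3 * 0)  →  0;  E1 = (- (a + 0))
5. [add_zero →] (a + 0)  →  a;  E1 = (- a)
6. [neg_neg ←] (- a)  →  (- (- (- a)))
7. [add_zero ←] (- a)  →  ((- a) + 0);  E1 = (- (- ((- a) + 0)))
8. [add_zero ←] a  →  (a + 0);  E1 = (- (- ((- (a + 0)) + 0)))
9. [add_zero ←] a  →  (a + 0);  this is E2

YES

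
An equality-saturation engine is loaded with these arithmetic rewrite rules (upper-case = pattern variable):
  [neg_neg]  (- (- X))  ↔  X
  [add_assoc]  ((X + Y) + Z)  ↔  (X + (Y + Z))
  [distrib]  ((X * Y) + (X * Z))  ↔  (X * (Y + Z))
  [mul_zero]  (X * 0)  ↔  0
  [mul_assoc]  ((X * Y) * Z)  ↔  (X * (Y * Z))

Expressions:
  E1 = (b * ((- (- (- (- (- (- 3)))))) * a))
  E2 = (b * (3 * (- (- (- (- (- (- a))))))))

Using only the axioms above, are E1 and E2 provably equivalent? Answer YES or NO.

YES

1. [neg_neg →] (- (- (- 3)))  →  (- 3);  E1 = (b * ((- (- (- (- 3)))) * a))
2. [neg_neg →] (- (- (- 3)))  →  (- 3);  E1 = (b * ((- (- 3)) * a))
3. [neg_neg →] (- (- 3))  →  3;  E1 = (b * (3 * a))
4. [neg_neg ←] a  →  (- (- a));  E1 = (b * (3 * (- (- a))))
5. [neg_neg ←] (- a)  →  (- (- (- a)));  E1 = (b * (3 * (- (- (- (- a))))))
6. [neg_neg ←] (- (- (- (- a))))  →  (- (- (- (- (- (- a))))));  this is E2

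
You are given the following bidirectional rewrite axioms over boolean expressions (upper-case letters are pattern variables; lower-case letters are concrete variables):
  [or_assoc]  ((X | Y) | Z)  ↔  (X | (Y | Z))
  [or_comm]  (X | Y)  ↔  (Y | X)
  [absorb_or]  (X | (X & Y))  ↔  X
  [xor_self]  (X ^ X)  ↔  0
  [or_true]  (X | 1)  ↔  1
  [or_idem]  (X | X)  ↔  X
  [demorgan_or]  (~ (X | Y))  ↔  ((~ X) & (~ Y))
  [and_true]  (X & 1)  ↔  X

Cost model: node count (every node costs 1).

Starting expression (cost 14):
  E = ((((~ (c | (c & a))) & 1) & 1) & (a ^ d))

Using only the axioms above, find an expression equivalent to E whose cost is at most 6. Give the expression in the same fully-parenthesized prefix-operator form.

((~ c) & (a ^ d))   [cost 6]

step 1: and_true (→) rewrites ((~ (c | (c & a))) & 1) into (~ (c | (c & a))), now (((~ (c | (c & a))) & 1) & (a ^ d))
step 2: absorb_or (→) rewrites (c | (c & a)) into c, now (((~ c) & 1) & (a ^ d))
step 3: and_true (→) rewrites ((~ c) & 1) into (~ c), reaching cost 6 (bound 6)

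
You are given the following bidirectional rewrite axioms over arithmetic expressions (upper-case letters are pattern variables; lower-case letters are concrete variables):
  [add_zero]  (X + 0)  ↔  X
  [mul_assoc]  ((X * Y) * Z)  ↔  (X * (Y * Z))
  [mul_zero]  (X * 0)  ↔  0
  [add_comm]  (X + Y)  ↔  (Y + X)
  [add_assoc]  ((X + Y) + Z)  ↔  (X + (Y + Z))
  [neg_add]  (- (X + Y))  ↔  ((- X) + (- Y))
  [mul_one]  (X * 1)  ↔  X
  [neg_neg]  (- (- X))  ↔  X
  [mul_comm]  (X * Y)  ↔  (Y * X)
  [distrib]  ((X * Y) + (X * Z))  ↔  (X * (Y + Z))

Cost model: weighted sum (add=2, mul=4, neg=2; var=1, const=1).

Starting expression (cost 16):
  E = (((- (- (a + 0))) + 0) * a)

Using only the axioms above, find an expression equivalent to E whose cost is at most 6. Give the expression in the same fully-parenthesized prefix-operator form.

step 1: neg_neg (→) rewrites (- (- (a + 0))) into (a + 0), now (((a + 0) + 0) * a)
step 2: add_zero (→) rewrites (a + 0) into a, now ((a + 0) * a)
step 3: add_zero (→) rewrites (a + 0) into a, reaching cost 6 (bound 6)

(a * a)   [cost 6]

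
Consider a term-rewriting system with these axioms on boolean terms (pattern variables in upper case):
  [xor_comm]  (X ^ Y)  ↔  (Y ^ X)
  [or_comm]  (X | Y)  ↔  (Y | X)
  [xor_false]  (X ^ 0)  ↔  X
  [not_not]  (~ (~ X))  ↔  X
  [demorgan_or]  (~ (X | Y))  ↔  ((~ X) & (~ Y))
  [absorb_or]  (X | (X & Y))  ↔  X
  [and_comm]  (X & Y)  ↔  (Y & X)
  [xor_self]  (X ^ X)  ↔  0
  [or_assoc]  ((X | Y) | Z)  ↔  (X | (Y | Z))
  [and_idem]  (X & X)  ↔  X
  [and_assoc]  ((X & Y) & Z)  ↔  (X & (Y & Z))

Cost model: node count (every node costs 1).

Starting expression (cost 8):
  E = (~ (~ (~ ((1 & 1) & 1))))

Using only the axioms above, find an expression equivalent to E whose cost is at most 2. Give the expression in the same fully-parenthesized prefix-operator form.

(~ 1)   [cost 2]

1. [and_idem →] (1 & 1)  →  1;  E = (~ (~ (~ (1 & 1))))
2. [not_not →] (~ (~ (~ (1 & 1))))  →  (~ (1 & 1))
3. [and_idem →] (1 & 1)  →  1;  cost 2 ≤ 2, done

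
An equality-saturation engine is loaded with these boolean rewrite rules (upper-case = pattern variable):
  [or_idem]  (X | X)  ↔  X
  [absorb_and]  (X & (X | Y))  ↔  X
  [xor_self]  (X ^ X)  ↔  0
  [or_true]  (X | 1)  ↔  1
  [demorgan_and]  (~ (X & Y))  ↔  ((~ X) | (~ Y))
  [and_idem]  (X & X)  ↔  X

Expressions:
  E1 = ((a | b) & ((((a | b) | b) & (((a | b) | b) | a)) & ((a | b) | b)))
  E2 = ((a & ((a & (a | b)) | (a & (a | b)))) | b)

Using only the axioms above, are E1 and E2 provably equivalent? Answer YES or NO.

1. [absorb_and →] (((a | b) | b) & (((a | b) | b) | a))  →  ((a | b) | b);  E1 = ((a | b) & (((a | b) | b) & ((a | b) | b)))
2. [and_idem →] (((a | b) | b) & ((a | b) | b))  →  ((a | b) | b);  E1 = ((a | b) & ((a | b) | b))
3. [absorb_and →] ((a | b) & ((a | b) | b))  →  (a | b)
4. [and_idem ←] a  →  (a & a);  E1 = ((a & a) | b)
5. [absorb_and ←] a  →  (a & (a | b));  E1 = ((a & (a & (a | b))) | b)
6. [or_idem ←] (a & (a | b))  →  ((a & (a | b)) | (a & (a | b)));  this is E2

YES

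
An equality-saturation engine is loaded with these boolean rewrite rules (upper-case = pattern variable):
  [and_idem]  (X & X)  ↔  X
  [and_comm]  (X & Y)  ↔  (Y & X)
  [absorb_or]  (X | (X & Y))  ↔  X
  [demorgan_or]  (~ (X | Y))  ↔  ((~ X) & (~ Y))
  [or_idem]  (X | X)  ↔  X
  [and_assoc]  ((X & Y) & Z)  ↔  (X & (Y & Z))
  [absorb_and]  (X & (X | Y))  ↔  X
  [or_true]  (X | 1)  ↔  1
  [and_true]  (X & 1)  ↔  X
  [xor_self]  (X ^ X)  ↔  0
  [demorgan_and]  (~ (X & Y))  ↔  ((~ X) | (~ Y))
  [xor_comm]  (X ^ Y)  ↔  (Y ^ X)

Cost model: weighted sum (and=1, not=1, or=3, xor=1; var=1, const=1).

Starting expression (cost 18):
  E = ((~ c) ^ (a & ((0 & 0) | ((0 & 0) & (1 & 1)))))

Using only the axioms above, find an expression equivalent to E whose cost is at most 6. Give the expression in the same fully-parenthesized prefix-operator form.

(1) (1 & 1)  =[and_idem →]=  1    ⊢ ((~ c) ^ (a & ((0 & 0) | ((0 & 0) & 1))))
(2) ((0 & 0) | ((0 & 0) & 1))  =[absorb_or →]=  (0 & 0)    ⊢ ((~ c) ^ (a & (0 & 0)))
(3) (0 & 0)  =[and_idem →]=  0    ⊢ cost 6, within 6

((~ c) ^ (a & 0))   [cost 6]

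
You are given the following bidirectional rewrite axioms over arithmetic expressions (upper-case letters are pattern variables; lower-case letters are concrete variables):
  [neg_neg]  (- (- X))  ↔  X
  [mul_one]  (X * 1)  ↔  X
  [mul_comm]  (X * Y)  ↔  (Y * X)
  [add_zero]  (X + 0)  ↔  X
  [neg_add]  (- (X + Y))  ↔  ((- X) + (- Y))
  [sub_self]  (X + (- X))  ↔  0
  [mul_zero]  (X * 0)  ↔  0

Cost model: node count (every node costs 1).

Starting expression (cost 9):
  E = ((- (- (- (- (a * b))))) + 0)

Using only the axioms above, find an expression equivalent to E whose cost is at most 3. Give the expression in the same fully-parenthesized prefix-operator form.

(a * b)   [cost 3]

step 1: neg_neg (→) rewrites (- (- (a * b))) into (a * b), now ((- (- (a * b))) + 0)
step 2: neg_neg (→) rewrites (- (- (a * b))) into (a * b), now ((a * b) + 0)
step 3: add_zero (→) rewrites ((a * b) + 0) into (a * b), reaching cost 3 (bound 3)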